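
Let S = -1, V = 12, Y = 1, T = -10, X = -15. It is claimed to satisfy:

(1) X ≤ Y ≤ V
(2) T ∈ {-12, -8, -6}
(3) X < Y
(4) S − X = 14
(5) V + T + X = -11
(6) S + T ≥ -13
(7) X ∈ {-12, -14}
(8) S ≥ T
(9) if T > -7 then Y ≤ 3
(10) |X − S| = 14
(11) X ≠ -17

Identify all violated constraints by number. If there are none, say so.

(1) values -15 ≤ 1 ≤ 12 — holds.
(2) T = -10 is not in {-12, -8, -6} — fails.
(3) X = -15, Y = 1; -15 < 1 — holds.
(4) S − X = -1 − (-15) = 14 — holds.
(5) V + T + X = 12 + (-10) + (-15) = -13, not -11 — fails.
(6) S + T = -1 + (-10) = -11; -11 ≥ -13 — holds.
(7) X = -15 is not in {-12, -14} — fails.
(8) S = -1, T = -10; -1 ≥ -10 — holds.
(9) T = -10, not > -7; antecedent false, conditional vacuously true — holds.
(10) |-15 − (-1)| = 14 — holds.
(11) X = -15, and -15 ≠ -17 — holds.

Constraints 2, 5, 7 do not hold.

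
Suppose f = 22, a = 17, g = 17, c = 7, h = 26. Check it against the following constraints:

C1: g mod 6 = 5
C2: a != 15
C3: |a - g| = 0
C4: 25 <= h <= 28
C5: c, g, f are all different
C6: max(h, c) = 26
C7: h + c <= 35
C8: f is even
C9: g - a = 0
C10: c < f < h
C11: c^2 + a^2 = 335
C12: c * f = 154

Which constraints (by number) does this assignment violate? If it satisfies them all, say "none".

C1: 17 mod 6 = 5 — satisfied.
C2: a = 17, and 17 ≠ 15 — satisfied.
C3: |17 - 17| = 0 — satisfied.
C4: h = 26 lies in [25, 28] — satisfied.
C5: values 7, 17, 22 are pairwise distinct — satisfied.
C6: max(26, 7) = 26 — satisfied.
C7: h + c = 26 + 7 = 33; 33 ≤ 35 — satisfied.
C8: f = 22 is even — satisfied.
C9: g - a = 17 - 17 = 0 — satisfied.
C10: values 7 < 22 < 26 — satisfied.
C11: c^2 + a^2 = 7^2 + 17^2 = 49 + 289 = 338, not 335 — violated.
C12: c * f = 7 * 22 = 154 — satisfied.

Constraint 11 does not hold.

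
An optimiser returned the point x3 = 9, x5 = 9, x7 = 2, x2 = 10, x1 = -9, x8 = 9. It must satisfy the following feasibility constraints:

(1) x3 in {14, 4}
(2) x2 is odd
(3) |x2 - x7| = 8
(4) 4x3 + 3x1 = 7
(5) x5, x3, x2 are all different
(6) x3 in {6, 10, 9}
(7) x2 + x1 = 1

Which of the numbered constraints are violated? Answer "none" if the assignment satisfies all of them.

Violated: 1, 2, 4, and 5.

(1) x3 = 9 is not in {14, 4}  fails
(2) x2 = 10 is even  fails
(3) |10 - 2| = 8  holds
(4) 4x3 + 3x1 = 4(9) + 3(-9) = 9, not 7  fails
(5) x5 = x3 = 9, not all different  fails
(6) x3 = 9 is in {6, 10, 9}  holds
(7) x2 + x1 = 10 + (-9) = 1  holds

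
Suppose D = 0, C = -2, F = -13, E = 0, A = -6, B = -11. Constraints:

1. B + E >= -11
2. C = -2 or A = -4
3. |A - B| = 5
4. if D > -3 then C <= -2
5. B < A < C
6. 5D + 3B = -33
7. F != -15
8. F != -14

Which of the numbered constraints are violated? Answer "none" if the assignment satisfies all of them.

1. B + E = -11 + 0 = -11; -11 ≥ -11  true
2. C = -2 = -2 (first disjunct)  true
3. |-6 - (-11)| = 5  true
4. D = 0 > -3, so we need C ≤ -2; C = -2 ≤ -2  true
5. values -11 < -6 < -2  true
6. 5D + 3B = 5(0) + 3(-11) = -33  true
7. F = -13, and -13 ≠ -15  true
8. F = -13, and -13 ≠ -14  true

No violations.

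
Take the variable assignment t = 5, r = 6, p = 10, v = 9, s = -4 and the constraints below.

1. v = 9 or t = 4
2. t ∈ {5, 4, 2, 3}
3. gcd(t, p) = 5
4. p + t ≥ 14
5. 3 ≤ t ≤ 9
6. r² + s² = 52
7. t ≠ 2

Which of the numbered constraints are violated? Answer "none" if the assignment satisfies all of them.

1. v = 9 = 9 (first disjunct) — satisfied.
2. t = 5 is in {5, 4, 2, 3} — satisfied.
3. gcd(5, 10) = 5 — satisfied.
4. p + t = 10 + 5 = 15; 15 ≥ 14 — satisfied.
5. t = 5 lies in [3, 9] — satisfied.
6. r² + s² = 6² + (-4)² = 36 + 16 = 52 — satisfied.
7. t = 5, and 5 ≠ 2 — satisfied.

The assignment satisfies every constraint.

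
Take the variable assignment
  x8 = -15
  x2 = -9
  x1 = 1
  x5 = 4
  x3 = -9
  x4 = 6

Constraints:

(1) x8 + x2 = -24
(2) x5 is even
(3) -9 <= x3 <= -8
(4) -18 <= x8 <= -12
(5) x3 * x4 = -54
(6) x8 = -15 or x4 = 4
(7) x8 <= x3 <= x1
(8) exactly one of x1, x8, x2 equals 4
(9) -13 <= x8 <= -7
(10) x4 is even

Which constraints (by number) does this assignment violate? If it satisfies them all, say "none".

(1) x8 + x2 = -15 + (-9) = -24 — holds.
(2) x5 = 4 is even — holds.
(3) x3 = -9 lies in [-9, -8] — holds.
(4) x8 = -15 lies in [-18, -12] — holds.
(5) x3 * x4 = -9 * 6 = -54 — holds.
(6) x8 = -15 = -15 (first disjunct) — holds.
(7) values -15 <= -9 <= 1 — holds.
(8) x1=1, x8=-15, x2=-9; 0 of them equal 4, not exactly one — does not hold.
(9) x8 = -15 is outside [-13, -7] — does not hold.
(10) x4 = 6 is even — holds.

The assignment fails constraints 8 and 9.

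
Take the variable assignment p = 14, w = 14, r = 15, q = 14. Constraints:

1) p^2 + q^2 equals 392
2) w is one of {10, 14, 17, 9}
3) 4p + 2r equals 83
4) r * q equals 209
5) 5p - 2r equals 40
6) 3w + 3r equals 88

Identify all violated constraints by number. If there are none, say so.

Constraints 3, 4, 6 do not hold.

1) p^2 + q^2 = 14^2 + 14^2 = 196 + 196 = 392 — holds.
2) w = 14 is in {10, 14, 17, 9} — holds.
3) 4p + 2r = 4(14) + 2(15) = 86, not 83 — fails.
4) r * q = 15 * 14 = 210, not 209 — fails.
5) 5p - 2r = 5(14) - 2(15) = 40 — holds.
6) 3w + 3r = 3(14) + 3(15) = 87, not 88 — fails.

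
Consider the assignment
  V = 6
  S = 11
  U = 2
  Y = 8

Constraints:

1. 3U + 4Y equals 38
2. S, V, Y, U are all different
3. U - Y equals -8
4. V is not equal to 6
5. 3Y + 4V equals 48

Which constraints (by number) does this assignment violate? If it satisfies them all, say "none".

The assignment fails constraints 3, 4.

1. 3U + 4Y = 3(2) + 4(8) = 38  OK
2. values 11, 6, 8, 2 are pairwise distinct  OK
3. U - Y = 2 - 8 = -6, not -8  FAIL
4. V = 6, but 6 is required to differ  FAIL
5. 3Y + 4V = 3(8) + 4(6) = 48  OK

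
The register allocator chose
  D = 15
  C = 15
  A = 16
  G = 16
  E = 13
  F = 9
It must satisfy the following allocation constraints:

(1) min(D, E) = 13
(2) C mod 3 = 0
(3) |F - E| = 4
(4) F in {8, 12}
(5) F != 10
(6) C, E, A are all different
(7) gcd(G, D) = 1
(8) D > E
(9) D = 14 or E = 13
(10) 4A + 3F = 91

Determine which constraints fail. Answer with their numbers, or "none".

No — constraint 4 is not satisfied.

(1) min(15, 13) = 13  true
(2) 15 mod 3 = 0  true
(3) |9 - 13| = 4  true
(4) F = 9 is not in {8, 12}  false
(5) F = 9, and 9 ≠ 10  true
(6) values 15, 13, 16 are pairwise distinct  true
(7) gcd(16, 15) = 1  true
(8) D = 15, E = 13; 15 > 13  true
(9) D = 15 ≠ 14, but E = 13 = 13 (second disjunct)  true
(10) 4A + 3F = 4(16) + 3(9) = 91  true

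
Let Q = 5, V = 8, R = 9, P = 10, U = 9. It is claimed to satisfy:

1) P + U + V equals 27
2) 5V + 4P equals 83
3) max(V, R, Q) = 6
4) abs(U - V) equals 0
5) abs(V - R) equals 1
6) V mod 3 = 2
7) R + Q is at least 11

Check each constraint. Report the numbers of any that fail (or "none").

Constraints 2, 3, and 4 do not hold.

1) P + U + V = 10 + 9 + 8 = 27  ✓
2) 5V + 4P = 5(8) + 4(10) = 80, not 83  ✗
3) max(8, 9, 5) = 9, not 6  ✗
4) abs(9 - 8) = 1, not 0  ✗
5) abs(8 - 9) = 1  ✓
6) 8 mod 3 = 2  ✓
7) R + Q = 9 + 5 = 14; 14 ≥ 11  ✓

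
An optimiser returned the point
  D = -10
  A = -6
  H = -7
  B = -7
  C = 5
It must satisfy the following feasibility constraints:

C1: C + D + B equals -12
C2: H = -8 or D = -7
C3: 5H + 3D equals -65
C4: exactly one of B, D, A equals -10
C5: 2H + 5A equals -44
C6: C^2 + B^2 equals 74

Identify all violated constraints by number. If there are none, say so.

No — constraint 2 is not satisfied.

C1: C + D + B = 5 + (-10) + (-7) = -12  OK
C2: H = -7 ≠ -8 and D = -10 ≠ -7; both disjuncts false  FAIL
C3: 5H + 3D = 5(-7) + 3(-10) = -65  OK
C4: B=-7, D=-10, A=-6; 1 of them equals -10  OK
C5: 2H + 5A = 2(-7) + 5(-6) = -44  OK
C6: C^2 + B^2 = 5^2 + (-7)^2 = 25 + 49 = 74  OK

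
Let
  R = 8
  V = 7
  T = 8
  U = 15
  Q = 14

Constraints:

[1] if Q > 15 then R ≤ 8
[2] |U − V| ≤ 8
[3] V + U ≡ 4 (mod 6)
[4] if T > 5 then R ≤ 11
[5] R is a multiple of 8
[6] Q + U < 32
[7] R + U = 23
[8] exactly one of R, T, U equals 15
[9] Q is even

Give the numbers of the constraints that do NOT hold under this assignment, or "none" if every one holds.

None — every constraint holds.

[1] Q = 14, not > 15; antecedent false, conditional vacuously true — holds.
[2] |15 − 7| = 8; 8 ≤ 8 — holds.
[3] V + U = 22; 22 mod 6 = 4 — holds.
[4] T = 8 > 5, so we need R ≤ 11; R = 8 ≤ 11 — holds.
[5] 8 / 8 = 1, so 8 divides 8 — holds.
[6] Q + U = 14 + 15 = 29; 29 < 32 — holds.
[7] R + U = 8 + 15 = 23 — holds.
[8] R=8, T=8, U=15; 1 of them equals 15 — holds.
[9] Q = 14 is even — holds.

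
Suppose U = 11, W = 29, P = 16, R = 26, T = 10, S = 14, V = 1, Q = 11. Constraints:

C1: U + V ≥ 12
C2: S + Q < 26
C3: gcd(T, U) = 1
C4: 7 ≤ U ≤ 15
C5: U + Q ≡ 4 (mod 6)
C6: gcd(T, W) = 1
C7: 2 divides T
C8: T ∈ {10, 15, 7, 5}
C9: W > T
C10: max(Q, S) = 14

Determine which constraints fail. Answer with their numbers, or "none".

No violations.

C1: U + V = 11 + 1 = 12; 12 ≥ 12  true
C2: S + Q = 14 + 11 = 25; 25 < 26  true
C3: gcd(10, 11) = 1  true
C4: U = 11 lies in [7, 15]  true
C5: U + Q = 22; 22 mod 6 = 4  true
C6: gcd(10, 29) = 1  true
C7: 10 / 2 = 5, so 2 divides 10  true
C8: T = 10 is in {10, 15, 7, 5}  true
C9: W = 29, T = 10; 29 > 10  true
C10: max(11, 14) = 14  true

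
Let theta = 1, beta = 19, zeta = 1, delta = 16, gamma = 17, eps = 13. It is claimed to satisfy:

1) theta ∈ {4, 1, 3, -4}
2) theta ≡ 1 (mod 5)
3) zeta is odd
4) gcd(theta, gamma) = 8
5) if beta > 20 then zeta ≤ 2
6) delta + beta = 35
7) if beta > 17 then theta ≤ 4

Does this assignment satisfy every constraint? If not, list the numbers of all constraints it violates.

Violated: 4.

1) theta = 1 is in {4, 1, 3, -4} — holds.
2) 1 mod 5 = 1 — holds.
3) zeta = 1 is odd — holds.
4) gcd(1, 17) = 1, not 8 — fails.
5) beta = 19, not > 20; antecedent false, conditional vacuously true — holds.
6) delta + beta = 16 + 19 = 35 — holds.
7) beta = 19 > 17, so we need theta ≤ 4; theta = 1 ≤ 4 — holds.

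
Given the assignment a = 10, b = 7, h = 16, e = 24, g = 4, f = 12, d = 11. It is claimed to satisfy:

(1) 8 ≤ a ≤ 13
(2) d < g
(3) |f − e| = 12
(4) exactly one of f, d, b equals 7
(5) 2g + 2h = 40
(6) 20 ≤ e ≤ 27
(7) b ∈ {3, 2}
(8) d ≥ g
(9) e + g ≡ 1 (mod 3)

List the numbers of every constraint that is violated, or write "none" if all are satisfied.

(1) a = 10 lies in [8, 13]  OK
(2) d = 11, g = 4; 11 ≥ 4 (want <)  FAIL
(3) |12 − 24| = 12  OK
(4) f=12, d=11, b=7; 1 of them equals 7  OK
(5) 2g + 2h = 2(4) + 2(16) = 40  OK
(6) e = 24 lies in [20, 27]  OK
(7) b = 7 is not in {3, 2}  FAIL
(8) d = 11, g = 4; 11 ≥ 4  OK
(9) e + g = 28; 28 mod 3 = 1  OK

Constraints 2 and 7 do not hold.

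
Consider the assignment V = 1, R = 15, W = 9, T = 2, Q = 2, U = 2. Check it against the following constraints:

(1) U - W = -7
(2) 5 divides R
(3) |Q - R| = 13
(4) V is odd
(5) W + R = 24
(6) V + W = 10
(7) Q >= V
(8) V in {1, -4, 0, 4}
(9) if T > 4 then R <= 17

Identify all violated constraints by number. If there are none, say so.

None — every constraint holds.

(1) U - W = 2 - 9 = -7  ✔
(2) 15 / 5 = 3, so 5 divides 15  ✔
(3) |2 - 15| = 13  ✔
(4) V = 1 is odd  ✔
(5) W + R = 9 + 15 = 24  ✔
(6) V + W = 1 + 9 = 10  ✔
(7) Q = 2, V = 1; 2 ≥ 1  ✔
(8) V = 1 is in {1, -4, 0, 4}  ✔
(9) T = 2, not > 4; antecedent false, conditional vacuously true  ✔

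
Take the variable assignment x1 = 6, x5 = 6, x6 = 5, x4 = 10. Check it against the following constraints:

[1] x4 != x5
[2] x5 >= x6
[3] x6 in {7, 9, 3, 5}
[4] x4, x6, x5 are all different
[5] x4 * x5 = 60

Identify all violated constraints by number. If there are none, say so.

[1] x4 = 10, x5 = 6; distinct  true
[2] x5 = 6, x6 = 5; 6 ≥ 5  true
[3] x6 = 5 is in {7, 9, 3, 5}  true
[4] values 10, 5, 6 are pairwise distinct  true
[5] x4 * x5 = 10 * 6 = 60  true

None — every constraint holds.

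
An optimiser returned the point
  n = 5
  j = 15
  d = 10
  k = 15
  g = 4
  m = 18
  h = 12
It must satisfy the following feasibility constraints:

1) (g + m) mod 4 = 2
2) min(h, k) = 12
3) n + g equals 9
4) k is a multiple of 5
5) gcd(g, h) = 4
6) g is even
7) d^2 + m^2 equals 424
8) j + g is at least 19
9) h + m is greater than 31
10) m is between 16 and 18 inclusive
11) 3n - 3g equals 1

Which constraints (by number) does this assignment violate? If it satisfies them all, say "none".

No — constraints 9 and 11 are not satisfied.

1) g + m = 22; 22 mod 4 = 2 — holds.
2) min(12, 15) = 12 — holds.
3) n + g = 5 + 4 = 9 — holds.
4) 15 / 5 = 3, so 5 divides 15 — holds.
5) gcd(4, 12) = 4 — holds.
6) g = 4 is even — holds.
7) d^2 + m^2 = 10^2 + 18^2 = 100 + 324 = 424 — holds.
8) j + g = 15 + 4 = 19; 19 ≥ 19 — holds.
9) h + m = 12 + 18 = 30; 30 ≤ 31, bound 31 not met — does not hold.
10) m = 18 lies in [16, 18] — holds.
11) 3n - 3g = 3(5) - 3(4) = 3, not 1 — does not hold.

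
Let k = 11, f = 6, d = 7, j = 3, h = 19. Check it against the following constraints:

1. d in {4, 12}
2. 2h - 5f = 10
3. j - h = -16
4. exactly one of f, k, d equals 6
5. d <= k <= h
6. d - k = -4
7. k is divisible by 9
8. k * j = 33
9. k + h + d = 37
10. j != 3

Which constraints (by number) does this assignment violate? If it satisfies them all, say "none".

1. d = 7 is not in {4, 12} — violated.
2. 2h - 5f = 2(19) - 5(6) = 8, not 10 — violated.
3. j - h = 3 - 19 = -16 — OK.
4. f=6, k=11, d=7; 1 of them equals 6 — OK.
5. values 7 <= 11 <= 19 — OK.
6. d - k = 7 - 11 = -4 — OK.
7. 11 = 9*1 + 2, so 9 does not divide 11 — violated.
8. k * j = 11 * 3 = 33 — OK.
9. k + h + d = 11 + 19 + 7 = 37 — OK.
10. j = 3, but 3 is required to differ — violated.

Constraints 1, 2, 7, and 10 do not hold.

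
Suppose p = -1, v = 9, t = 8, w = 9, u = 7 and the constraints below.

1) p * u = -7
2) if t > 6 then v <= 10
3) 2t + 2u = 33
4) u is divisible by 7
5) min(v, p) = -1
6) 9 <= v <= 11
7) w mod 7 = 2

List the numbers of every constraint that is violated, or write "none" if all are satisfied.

The assignment fails constraint 3.

1) p * u = -1 * 7 = -7 — holds.
2) t = 8 > 6, so we need v ≤ 10; v = 9 ≤ 10 — holds.
3) 2t + 2u = 2(8) + 2(7) = 30, not 33 — fails.
4) 7 / 7 = 1, so 7 divides 7 — holds.
5) min(9, -1) = -1 — holds.
6) v = 9 lies in [9, 11] — holds.
7) 9 mod 7 = 2 — holds.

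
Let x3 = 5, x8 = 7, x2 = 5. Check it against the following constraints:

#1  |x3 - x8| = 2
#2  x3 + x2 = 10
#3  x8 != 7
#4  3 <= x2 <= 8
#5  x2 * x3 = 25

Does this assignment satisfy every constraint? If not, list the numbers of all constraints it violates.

The assignment fails constraint 3.

#1 |5 - 7| = 2 — OK.
#2 x3 + x2 = 5 + 5 = 10 — OK.
#3 x8 = 7, but 7 is required to differ — violated.
#4 x2 = 5 lies in [3, 8] — OK.
#5 x2 * x3 = 5 * 5 = 25 — OK.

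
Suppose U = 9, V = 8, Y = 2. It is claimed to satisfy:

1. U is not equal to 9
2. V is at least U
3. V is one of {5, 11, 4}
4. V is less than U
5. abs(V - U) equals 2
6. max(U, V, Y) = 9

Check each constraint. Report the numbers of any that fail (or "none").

Violated: 1, 2, 3, and 5.

1. U = 9, but 9 is required to differ — fails.
2. V = 8, U = 9; 8 < 9 (want ≥) — fails.
3. V = 8 is not in {5, 11, 4} — fails.
4. V = 8, U = 9; 8 < 9 — holds.
5. abs(8 - 9) = 1, not 2 — fails.
6. max(9, 8, 2) = 9 — holds.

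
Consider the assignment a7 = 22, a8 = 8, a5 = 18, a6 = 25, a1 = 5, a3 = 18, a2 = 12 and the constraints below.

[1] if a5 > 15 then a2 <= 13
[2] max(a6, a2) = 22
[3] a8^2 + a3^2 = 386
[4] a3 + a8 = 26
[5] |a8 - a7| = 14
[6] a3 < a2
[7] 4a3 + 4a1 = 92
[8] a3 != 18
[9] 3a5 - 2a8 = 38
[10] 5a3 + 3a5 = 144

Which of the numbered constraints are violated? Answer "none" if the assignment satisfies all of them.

No — constraints 2, 3, 6, 8 are not satisfied.

[1] a5 = 18 > 15, so we need a2 ≤ 13; a2 = 12 ≤ 13  holds
[2] max(25, 12) = 25, not 22  fails
[3] a8^2 + a3^2 = 8^2 + 18^2 = 64 + 324 = 388, not 386  fails
[4] a3 + a8 = 18 + 8 = 26  holds
[5] |8 - 22| = 14  holds
[6] a3 = 18, a2 = 12; 18 ≥ 12 (want <)  fails
[7] 4a3 + 4a1 = 4(18) + 4(5) = 92  holds
[8] a3 = 18, but 18 is required to differ  fails
[9] 3a5 - 2a8 = 3(18) - 2(8) = 38  holds
[10] 5a3 + 3a5 = 5(18) + 3(18) = 144  holds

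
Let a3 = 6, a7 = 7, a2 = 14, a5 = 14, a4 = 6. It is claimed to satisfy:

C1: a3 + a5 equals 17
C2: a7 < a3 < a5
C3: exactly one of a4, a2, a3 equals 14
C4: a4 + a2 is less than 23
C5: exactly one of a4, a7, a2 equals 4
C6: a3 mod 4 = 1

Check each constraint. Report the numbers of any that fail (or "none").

Constraints 1, 2, 5, and 6 are violated.

C1: a3 + a5 = 6 + 14 = 20, not 17 — violated.
C2: values 7, 6, 14; a7 = 7 is not < a3 = 6 — violated.
C3: a4=6, a2=14, a3=6; 1 of them equals 14 — OK.
C4: a4 + a2 = 6 + 14 = 20; 20 < 23 — OK.
C5: a4=6, a7=7, a2=14; 0 of them equal 4, not exactly one — violated.
C6: 6 mod 4 = 2, not 1 — violated.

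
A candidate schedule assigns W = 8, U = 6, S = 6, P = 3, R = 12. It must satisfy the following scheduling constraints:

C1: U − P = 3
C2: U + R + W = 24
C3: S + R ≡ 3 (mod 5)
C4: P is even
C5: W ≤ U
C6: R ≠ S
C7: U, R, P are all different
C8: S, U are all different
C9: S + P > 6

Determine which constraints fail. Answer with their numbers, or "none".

The assignment fails constraints 2, 4, 5, 8.

C1: U − P = 6 − 3 = 3 — OK.
C2: U + R + W = 6 + 12 + 8 = 26, not 24 — violated.
C3: S + R = 18; 18 mod 5 = 3 — OK.
C4: P = 3 is odd — violated.
C5: W = 8, U = 6; 8 > 6 (want ≤) — violated.
C6: R = 12, S = 6; distinct — OK.
C7: values 6, 12, 3 are pairwise distinct — OK.
C8: S = U = 6, not all different — violated.
C9: S + P = 6 + 3 = 9; 9 > 6 — OK.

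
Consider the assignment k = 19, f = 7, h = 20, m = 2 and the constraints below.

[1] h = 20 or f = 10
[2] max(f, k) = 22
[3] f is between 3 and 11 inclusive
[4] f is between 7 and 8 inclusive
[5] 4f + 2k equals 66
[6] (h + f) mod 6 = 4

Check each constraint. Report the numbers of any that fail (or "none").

Constraints 2, 6 are violated.

[1] h = 20 = 20 (first disjunct) — holds.
[2] max(7, 19) = 19, not 22 — fails.
[3] f = 7 lies in [3, 11] — holds.
[4] f = 7 lies in [7, 8] — holds.
[5] 4f + 2k = 4(7) + 2(19) = 66 — holds.
[6] h + f = 27; 27 mod 6 = 3, not 4 — fails.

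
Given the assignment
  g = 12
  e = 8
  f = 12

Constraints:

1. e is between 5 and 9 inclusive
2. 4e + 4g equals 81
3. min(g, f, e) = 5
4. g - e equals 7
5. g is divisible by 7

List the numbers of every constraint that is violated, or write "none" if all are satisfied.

1. e = 8 lies in [5, 9]  true
2. 4e + 4g = 4(8) + 4(12) = 80, not 81  false
3. min(12, 12, 8) = 8, not 5  false
4. g - e = 12 - 8 = 4, not 7  false
5. 12 = 7*1 + 5, so 7 does not divide 12  false

Constraints 2, 3, 4, 5 are violated.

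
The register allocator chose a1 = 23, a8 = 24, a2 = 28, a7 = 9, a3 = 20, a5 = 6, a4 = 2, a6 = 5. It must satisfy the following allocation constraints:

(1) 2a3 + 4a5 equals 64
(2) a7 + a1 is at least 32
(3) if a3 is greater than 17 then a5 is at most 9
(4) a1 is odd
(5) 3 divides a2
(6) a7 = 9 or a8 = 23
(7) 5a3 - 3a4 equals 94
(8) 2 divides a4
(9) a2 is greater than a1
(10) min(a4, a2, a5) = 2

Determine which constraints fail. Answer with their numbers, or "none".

Violated: 5.

(1) 2a3 + 4a5 = 2(20) + 4(6) = 64  ✓
(2) a7 + a1 = 9 + 23 = 32; 32 ≥ 32  ✓
(3) a3 = 20 > 17, so we need a5 ≤ 9; a5 = 6 ≤ 9  ✓
(4) a1 = 23 is odd  ✓
(5) 28 = 3*9 + 1, so 3 does not divide 28  ✗
(6) a7 = 9 = 9 (first disjunct)  ✓
(7) 5a3 - 3a4 = 5(20) - 3(2) = 94  ✓
(8) 2 / 2 = 1, so 2 divides 2  ✓
(9) a2 = 28, a1 = 23; 28 > 23  ✓
(10) min(2, 28, 6) = 2  ✓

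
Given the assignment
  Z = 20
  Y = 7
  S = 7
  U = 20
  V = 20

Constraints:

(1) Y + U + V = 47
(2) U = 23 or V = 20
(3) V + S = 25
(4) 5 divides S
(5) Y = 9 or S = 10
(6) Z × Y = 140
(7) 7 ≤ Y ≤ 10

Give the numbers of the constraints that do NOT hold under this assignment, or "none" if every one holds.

(1) Y + U + V = 7 + 20 + 20 = 47 — OK.
(2) U = 20 ≠ 23, but V = 20 = 20 (second disjunct) — OK.
(3) V + S = 20 + 7 = 27, not 25 — violated.
(4) 7 = 5×1 + 2, so 5 does not divide 7 — violated.
(5) Y = 7 ≠ 9 and S = 7 ≠ 10; both disjuncts false — violated.
(6) Z × Y = 20 × 7 = 140 — OK.
(7) Y = 7 lies in [7, 10] — OK.

The assignment fails constraints 3, 4, and 5.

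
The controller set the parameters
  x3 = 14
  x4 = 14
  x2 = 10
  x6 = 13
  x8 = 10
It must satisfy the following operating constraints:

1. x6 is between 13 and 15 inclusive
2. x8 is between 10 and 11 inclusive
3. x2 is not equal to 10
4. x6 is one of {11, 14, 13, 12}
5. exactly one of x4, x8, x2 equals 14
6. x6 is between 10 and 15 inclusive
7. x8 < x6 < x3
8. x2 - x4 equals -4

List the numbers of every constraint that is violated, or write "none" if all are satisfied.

1. x6 = 13 lies in [13, 15] — holds.
2. x8 = 10 lies in [10, 11] — holds.
3. x2 = 10, but 10 is required to differ — fails.
4. x6 = 13 is in {11, 14, 13, 12} — holds.
5. x4=14, x8=10, x2=10; 1 of them equals 14 — holds.
6. x6 = 13 lies in [10, 15] — holds.
7. values 10 < 13 < 14 — holds.
8. x2 - x4 = 10 - 14 = -4 — holds.

Violated: 3.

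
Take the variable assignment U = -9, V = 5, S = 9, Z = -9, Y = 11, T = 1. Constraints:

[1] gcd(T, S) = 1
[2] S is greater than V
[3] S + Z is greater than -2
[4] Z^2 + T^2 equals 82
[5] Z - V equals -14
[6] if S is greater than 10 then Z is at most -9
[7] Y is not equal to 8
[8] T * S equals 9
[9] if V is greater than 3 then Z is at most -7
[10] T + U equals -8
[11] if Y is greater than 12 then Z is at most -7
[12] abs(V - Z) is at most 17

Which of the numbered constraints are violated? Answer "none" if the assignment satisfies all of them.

No violations.

[1] gcd(1, 9) = 1 — holds.
[2] S = 9, V = 5; 9 > 5 — holds.
[3] S + Z = 9 + (-9) = 0; 0 > -2 — holds.
[4] Z^2 + T^2 = (-9)^2 + 1^2 = 81 + 1 = 82 — holds.
[5] Z - V = -9 - 5 = -14 — holds.
[6] S = 9, not > 10; antecedent false, conditional vacuously true — holds.
[7] Y = 11, and 11 ≠ 8 — holds.
[8] T * S = 1 * 9 = 9 — holds.
[9] V = 5 > 3, so we need Z ≤ -7; Z = -9 ≤ -7 — holds.
[10] T + U = 1 + (-9) = -8 — holds.
[11] Y = 11, not > 12; antecedent false, conditional vacuously true — holds.
[12] abs(5 - (-9)) = 14; 14 ≤ 17 — holds.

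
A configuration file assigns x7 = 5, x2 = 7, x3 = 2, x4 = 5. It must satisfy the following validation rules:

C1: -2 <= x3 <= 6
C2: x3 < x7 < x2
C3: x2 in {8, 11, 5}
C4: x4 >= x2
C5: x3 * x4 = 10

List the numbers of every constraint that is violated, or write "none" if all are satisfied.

C1: x3 = 2 lies in [-2, 6]  ✔
C2: values 2 < 5 < 7  ✔
C3: x2 = 7 is not in {8, 11, 5}  ✘
C4: x4 = 5, x2 = 7; 5 < 7 (want ≥)  ✘
C5: x3 * x4 = 2 * 5 = 10  ✔

Constraints 3 and 4 do not hold.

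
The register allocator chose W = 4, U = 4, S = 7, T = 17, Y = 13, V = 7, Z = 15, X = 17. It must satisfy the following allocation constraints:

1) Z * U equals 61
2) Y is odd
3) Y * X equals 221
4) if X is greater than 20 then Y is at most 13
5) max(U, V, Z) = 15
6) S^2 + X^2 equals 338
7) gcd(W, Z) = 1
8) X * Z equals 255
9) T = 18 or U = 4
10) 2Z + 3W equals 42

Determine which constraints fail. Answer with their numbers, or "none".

Constraint 1 is violated.

1) Z * U = 15 * 4 = 60, not 61  no
2) Y = 13 is odd  yes
3) Y * X = 13 * 17 = 221  yes
4) X = 17, not > 20; antecedent false, conditional vacuously true  yes
5) max(4, 7, 15) = 15  yes
6) S^2 + X^2 = 7^2 + 17^2 = 49 + 289 = 338  yes
7) gcd(4, 15) = 1  yes
8) X * Z = 17 * 15 = 255  yes
9) T = 17 ≠ 18, but U = 4 = 4 (second disjunct)  yes
10) 2Z + 3W = 2(15) + 3(4) = 42  yes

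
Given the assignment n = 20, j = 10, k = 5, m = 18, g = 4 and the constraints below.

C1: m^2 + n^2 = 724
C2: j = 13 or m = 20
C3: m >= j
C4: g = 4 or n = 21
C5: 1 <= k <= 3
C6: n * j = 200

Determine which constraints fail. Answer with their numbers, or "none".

Constraints 2 and 5 do not hold.

C1: m^2 + n^2 = 18^2 + 20^2 = 324 + 400 = 724  ✓
C2: j = 10 ≠ 13 and m = 18 ≠ 20; both disjuncts false  ✗
C3: m = 18, j = 10; 18 ≥ 10  ✓
C4: g = 4 = 4 (first disjunct)  ✓
C5: k = 5 is outside [1, 3]  ✗
C6: n * j = 20 * 10 = 200  ✓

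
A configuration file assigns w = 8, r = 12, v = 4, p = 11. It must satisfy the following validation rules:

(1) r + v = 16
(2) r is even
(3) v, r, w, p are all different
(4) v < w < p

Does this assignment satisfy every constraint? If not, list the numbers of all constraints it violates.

None — every constraint holds.

(1) r + v = 12 + 4 = 16  true
(2) r = 12 is even  true
(3) values 4, 12, 8, 11 are pairwise distinct  true
(4) values 4 < 8 < 11  true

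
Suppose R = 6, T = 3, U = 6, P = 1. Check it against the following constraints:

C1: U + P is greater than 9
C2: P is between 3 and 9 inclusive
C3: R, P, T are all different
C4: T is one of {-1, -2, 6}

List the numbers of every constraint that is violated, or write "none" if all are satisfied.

Constraints 1, 2, 4 are violated.

C1: U + P = 6 + 1 = 7; 7 ≤ 9, bound 9 not met  FAIL
C2: P = 1 is outside [3, 9]  FAIL
C3: values 6, 1, 3 are pairwise distinct  OK
C4: T = 3 is not in {-1, -2, 6}  FAIL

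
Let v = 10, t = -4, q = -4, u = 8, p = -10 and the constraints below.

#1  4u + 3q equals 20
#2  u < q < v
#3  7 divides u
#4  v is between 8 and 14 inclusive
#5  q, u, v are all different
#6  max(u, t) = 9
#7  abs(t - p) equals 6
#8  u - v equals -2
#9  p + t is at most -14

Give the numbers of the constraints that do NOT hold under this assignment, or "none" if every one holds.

#1 4u + 3q = 4(8) + 3(-4) = 20  true
#2 values 8, -4, 10; u = 8 is not < q = -4  false
#3 8 = 7*1 + 1, so 7 does not divide 8  false
#4 v = 10 lies in [8, 14]  true
#5 values -4, 8, 10 are pairwise distinct  true
#6 max(8, -4) = 8, not 9  false
#7 abs(-4 - (-10)) = 6  true
#8 u - v = 8 - 10 = -2  true
#9 p + t = -10 + (-4) = -14; -14 ≤ -14  true

Constraints 2, 3, and 6 are violated.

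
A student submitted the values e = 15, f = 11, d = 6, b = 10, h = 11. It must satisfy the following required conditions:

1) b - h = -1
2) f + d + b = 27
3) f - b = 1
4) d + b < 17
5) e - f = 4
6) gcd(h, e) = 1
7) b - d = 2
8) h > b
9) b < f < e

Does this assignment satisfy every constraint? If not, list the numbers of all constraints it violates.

No — constraint 7 is not satisfied.

1) b - h = 10 - 11 = -1  ✔
2) f + d + b = 11 + 6 + 10 = 27  ✔
3) f - b = 11 - 10 = 1  ✔
4) d + b = 6 + 10 = 16; 16 < 17  ✔
5) e - f = 15 - 11 = 4  ✔
6) gcd(11, 15) = 1  ✔
7) b - d = 10 - 6 = 4, not 2  ✘
8) h = 11, b = 10; 11 > 10  ✔
9) values 10 < 11 < 15  ✔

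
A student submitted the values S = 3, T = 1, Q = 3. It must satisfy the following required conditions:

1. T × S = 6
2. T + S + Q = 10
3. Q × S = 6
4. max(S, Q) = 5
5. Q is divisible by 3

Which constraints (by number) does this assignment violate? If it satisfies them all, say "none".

1. T × S = 1 × 3 = 3, not 6  false
2. T + S + Q = 1 + 3 + 3 = 7, not 10  false
3. Q × S = 3 × 3 = 9, not 6  false
4. max(3, 3) = 3, not 5  false
5. 3 / 3 = 1, so 3 divides 3  true

The assignment fails constraints 1, 2, 3, and 4.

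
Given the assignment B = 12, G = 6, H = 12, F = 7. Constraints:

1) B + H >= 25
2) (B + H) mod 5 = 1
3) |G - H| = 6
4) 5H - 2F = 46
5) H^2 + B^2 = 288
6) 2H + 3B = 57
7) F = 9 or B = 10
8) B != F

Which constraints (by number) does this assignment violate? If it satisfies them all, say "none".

The assignment fails constraints 1, 2, 6, 7.

1) B + H = 12 + 12 = 24; 24 < 25, bound 25 not met  ✘
2) B + H = 24; 24 mod 5 = 4, not 1  ✘
3) |6 - 12| = 6  ✔
4) 5H - 2F = 5(12) - 2(7) = 46  ✔
5) H^2 + B^2 = 12^2 + 12^2 = 144 + 144 = 288  ✔
6) 2H + 3B = 2(12) + 3(12) = 60, not 57  ✘
7) F = 7 ≠ 9 and B = 12 ≠ 10; both disjuncts false  ✘
8) B = 12, F = 7; distinct  ✔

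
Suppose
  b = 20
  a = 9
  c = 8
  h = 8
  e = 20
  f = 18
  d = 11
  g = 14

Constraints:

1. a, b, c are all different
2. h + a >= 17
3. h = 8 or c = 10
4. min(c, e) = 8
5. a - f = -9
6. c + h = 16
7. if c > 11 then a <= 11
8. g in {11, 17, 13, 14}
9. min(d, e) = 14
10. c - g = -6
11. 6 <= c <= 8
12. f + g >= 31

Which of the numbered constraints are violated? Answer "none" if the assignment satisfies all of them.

No — constraint 9 is not satisfied.

1. values 9, 20, 8 are pairwise distinct  true
2. h + a = 8 + 9 = 17; 17 ≥ 17  true
3. h = 8 = 8 (first disjunct)  true
4. min(8, 20) = 8  true
5. a - f = 9 - 18 = -9  true
6. c + h = 8 + 8 = 16  true
7. c = 8, not > 11; antecedent false, conditional vacuously true  true
8. g = 14 is in {11, 17, 13, 14}  true
9. min(11, 20) = 11, not 14  false
10. c - g = 8 - 14 = -6  true
11. c = 8 lies in [6, 8]  true
12. f + g = 18 + 14 = 32; 32 ≥ 31  true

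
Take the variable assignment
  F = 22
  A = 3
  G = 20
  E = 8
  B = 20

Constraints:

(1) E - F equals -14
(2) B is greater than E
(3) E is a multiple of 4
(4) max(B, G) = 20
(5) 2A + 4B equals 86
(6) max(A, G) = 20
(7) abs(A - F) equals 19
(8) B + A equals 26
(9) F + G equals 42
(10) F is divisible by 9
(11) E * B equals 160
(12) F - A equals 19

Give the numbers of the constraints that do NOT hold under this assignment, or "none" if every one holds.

(1) E - F = 8 - 22 = -14  holds
(2) B = 20, E = 8; 20 > 8  holds
(3) 8 / 4 = 2, so 4 divides 8  holds
(4) max(20, 20) = 20  holds
(5) 2A + 4B = 2(3) + 4(20) = 86  holds
(6) max(3, 20) = 20  holds
(7) abs(3 - 22) = 19  holds
(8) B + A = 20 + 3 = 23, not 26  fails
(9) F + G = 22 + 20 = 42  holds
(10) 22 = 9*2 + 4, so 9 does not divide 22  fails
(11) E * B = 8 * 20 = 160  holds
(12) F - A = 22 - 3 = 19  holds

Constraints 8 and 10 do not hold.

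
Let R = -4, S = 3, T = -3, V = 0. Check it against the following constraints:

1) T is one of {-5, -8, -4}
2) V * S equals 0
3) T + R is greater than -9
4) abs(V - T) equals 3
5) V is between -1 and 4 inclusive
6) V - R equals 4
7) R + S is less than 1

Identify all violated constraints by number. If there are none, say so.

1) T = -3 is not in {-5, -8, -4}  no
2) V * S = 0 * 3 = 0  yes
3) T + R = -3 + (-4) = -7; -7 > -9  yes
4) abs(0 - (-3)) = 3  yes
5) V = 0 lies in [-1, 4]  yes
6) V - R = 0 - (-4) = 4  yes
7) R + S = -4 + 3 = -1; -1 < 1  yes

Constraint 1 does not hold.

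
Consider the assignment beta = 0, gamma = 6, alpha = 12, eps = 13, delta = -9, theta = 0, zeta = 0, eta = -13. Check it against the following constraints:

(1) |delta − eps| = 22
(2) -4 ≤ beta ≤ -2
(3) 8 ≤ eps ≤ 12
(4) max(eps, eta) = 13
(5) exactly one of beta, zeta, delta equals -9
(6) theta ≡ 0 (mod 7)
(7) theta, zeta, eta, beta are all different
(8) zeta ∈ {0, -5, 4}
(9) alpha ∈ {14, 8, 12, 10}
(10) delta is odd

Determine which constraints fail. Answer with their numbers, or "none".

(1) |-9 − 13| = 22  ✔
(2) beta = 0 is outside [-4, -2]  ✘
(3) eps = 13 is outside [8, 12]  ✘
(4) max(13, -13) = 13  ✔
(5) beta=0, zeta=0, delta=-9; 1 of them equals -9  ✔
(6) 0 mod 7 = 0  ✔
(7) theta = zeta = 0, not all different  ✘
(8) zeta = 0 is in {0, -5, 4}  ✔
(9) alpha = 12 is in {14, 8, 12, 10}  ✔
(10) delta = -9 is odd  ✔

No — constraints 2, 3, and 7 are not satisfied.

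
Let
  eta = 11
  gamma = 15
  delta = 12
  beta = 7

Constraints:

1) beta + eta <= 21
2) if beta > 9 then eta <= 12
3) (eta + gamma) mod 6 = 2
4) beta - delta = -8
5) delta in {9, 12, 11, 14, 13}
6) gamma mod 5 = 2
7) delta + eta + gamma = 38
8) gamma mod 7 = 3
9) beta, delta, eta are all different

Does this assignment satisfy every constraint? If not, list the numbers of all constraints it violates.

Constraints 4, 6, and 8 are violated.

1) beta + eta = 7 + 11 = 18; 18 ≤ 21 — OK.
2) beta = 7, not > 9; antecedent false, conditional vacuously true — OK.
3) eta + gamma = 26; 26 mod 6 = 2 — OK.
4) beta - delta = 7 - 12 = -5, not -8 — violated.
5) delta = 12 is in {9, 12, 11, 14, 13} — OK.
6) 15 mod 5 = 0, not 2 — violated.
7) delta + eta + gamma = 12 + 11 + 15 = 38 — OK.
8) 15 mod 7 = 1, not 3 — violated.
9) values 7, 12, 11 are pairwise distinct — OK.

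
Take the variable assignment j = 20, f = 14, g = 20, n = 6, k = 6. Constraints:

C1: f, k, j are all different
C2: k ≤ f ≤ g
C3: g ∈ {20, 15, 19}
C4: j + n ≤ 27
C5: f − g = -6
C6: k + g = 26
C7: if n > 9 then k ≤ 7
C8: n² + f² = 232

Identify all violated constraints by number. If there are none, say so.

C1: values 14, 6, 20 are pairwise distinct  ✓
C2: values 6 ≤ 14 ≤ 20  ✓
C3: g = 20 is in {20, 15, 19}  ✓
C4: j + n = 20 + 6 = 26; 26 ≤ 27  ✓
C5: f − g = 14 − 20 = -6  ✓
C6: k + g = 6 + 20 = 26  ✓
C7: n = 6, not > 9; antecedent false, conditional vacuously true  ✓
C8: n² + f² = 6² + 14² = 36 + 196 = 232  ✓

Yes — all constraints hold.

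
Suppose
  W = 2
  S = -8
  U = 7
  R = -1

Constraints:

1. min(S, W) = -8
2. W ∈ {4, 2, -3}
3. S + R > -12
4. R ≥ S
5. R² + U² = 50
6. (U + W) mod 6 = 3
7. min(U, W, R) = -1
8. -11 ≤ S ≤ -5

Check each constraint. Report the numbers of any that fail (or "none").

None — every constraint holds.

1. min(-8, 2) = -8  OK
2. W = 2 is in {4, 2, -3}  OK
3. S + R = -8 + (-1) = -9; -9 > -12  OK
4. R = -1, S = -8; -1 ≥ -8  OK
5. R² + U² = (-1)² + 7² = 1 + 49 = 50  OK
6. U + W = 9; 9 mod 6 = 3  OK
7. min(7, 2, -1) = -1  OK
8. S = -8 lies in [-11, -5]  OK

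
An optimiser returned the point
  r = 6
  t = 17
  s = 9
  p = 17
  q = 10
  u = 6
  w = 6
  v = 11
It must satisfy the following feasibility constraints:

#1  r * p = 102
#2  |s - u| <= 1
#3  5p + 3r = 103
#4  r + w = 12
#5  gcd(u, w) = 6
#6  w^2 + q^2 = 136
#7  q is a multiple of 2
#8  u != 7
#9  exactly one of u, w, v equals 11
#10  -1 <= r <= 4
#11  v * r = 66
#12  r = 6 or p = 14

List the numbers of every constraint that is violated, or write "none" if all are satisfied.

#1 r * p = 6 * 17 = 102 — holds.
#2 |9 - 6| = 3; 3 > 1, exceeds bound 1 — does not hold.
#3 5p + 3r = 5(17) + 3(6) = 103 — holds.
#4 r + w = 6 + 6 = 12 — holds.
#5 gcd(6, 6) = 6 — holds.
#6 w^2 + q^2 = 6^2 + 10^2 = 36 + 100 = 136 — holds.
#7 10 / 2 = 5, so 2 divides 10 — holds.
#8 u = 6, and 6 ≠ 7 — holds.
#9 u=6, w=6, v=11; 1 of them equals 11 — holds.
#10 r = 6 is outside [-1, 4] — does not hold.
#11 v * r = 11 * 6 = 66 — holds.
#12 r = 6 = 6 (first disjunct) — holds.

Constraints 2 and 10 do not hold.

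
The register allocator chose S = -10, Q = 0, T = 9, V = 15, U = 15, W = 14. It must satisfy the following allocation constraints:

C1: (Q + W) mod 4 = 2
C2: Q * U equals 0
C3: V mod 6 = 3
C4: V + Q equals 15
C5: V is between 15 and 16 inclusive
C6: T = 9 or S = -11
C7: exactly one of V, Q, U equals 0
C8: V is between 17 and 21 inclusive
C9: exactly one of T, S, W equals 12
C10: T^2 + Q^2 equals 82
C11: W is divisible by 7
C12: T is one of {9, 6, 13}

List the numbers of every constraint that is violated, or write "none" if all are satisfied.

C1: Q + W = 14; 14 mod 4 = 2  ✓
C2: Q * U = 0 * 15 = 0  ✓
C3: 15 mod 6 = 3  ✓
C4: V + Q = 15 + 0 = 15  ✓
C5: V = 15 lies in [15, 16]  ✓
C6: T = 9 = 9 (first disjunct)  ✓
C7: V=15, Q=0, U=15; 1 of them equals 0  ✓
C8: V = 15 is outside [17, 21]  ✗
C9: T=9, S=-10, W=14; 0 of them equal 12, not exactly one  ✗
C10: T^2 + Q^2 = 9^2 + 0^2 = 81 + 0 = 81, not 82  ✗
C11: 14 / 7 = 2, so 7 divides 14  ✓
C12: T = 9 is in {9, 6, 13}  ✓

The assignment fails constraints 8, 9, 10.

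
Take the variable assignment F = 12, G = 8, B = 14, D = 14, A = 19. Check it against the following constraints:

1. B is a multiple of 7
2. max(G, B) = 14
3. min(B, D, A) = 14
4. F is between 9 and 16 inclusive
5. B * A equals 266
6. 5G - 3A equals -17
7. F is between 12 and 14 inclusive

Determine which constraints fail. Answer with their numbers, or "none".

1. 14 / 7 = 2, so 7 divides 14  true
2. max(8, 14) = 14  true
3. min(14, 14, 19) = 14  true
4. F = 12 lies in [9, 16]  true
5. B * A = 14 * 19 = 266  true
6. 5G - 3A = 5(8) - 3(19) = -17  true
7. F = 12 lies in [12, 14]  true

No violations.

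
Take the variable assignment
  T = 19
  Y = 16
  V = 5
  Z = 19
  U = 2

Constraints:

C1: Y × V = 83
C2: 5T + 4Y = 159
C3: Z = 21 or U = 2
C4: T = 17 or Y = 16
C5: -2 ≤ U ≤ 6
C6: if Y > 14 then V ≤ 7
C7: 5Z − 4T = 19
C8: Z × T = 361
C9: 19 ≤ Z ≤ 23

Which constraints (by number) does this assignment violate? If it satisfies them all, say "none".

C1: Y × V = 16 × 5 = 80, not 83  false
C2: 5T + 4Y = 5(19) + 4(16) = 159  true
C3: Z = 19 ≠ 21, but U = 2 = 2 (second disjunct)  true
C4: T = 19 ≠ 17, but Y = 16 = 16 (second disjunct)  true
C5: U = 2 lies in [-2, 6]  true
C6: Y = 16 > 14, so we need V ≤ 7; V = 5 ≤ 7  true
C7: 5Z − 4T = 5(19) − 4(19) = 19  true
C8: Z × T = 19 × 19 = 361  true
C9: Z = 19 lies in [19, 23]  true

Constraint 1 is violated.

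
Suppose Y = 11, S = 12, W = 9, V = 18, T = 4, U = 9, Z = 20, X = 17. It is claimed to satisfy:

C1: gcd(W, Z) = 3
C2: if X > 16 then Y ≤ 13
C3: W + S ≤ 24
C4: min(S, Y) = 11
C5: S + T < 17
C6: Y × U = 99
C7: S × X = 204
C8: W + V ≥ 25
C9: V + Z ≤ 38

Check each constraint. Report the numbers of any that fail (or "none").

C1: gcd(9, 20) = 1, not 3  fails
C2: X = 17 > 16, so we need Y ≤ 13; Y = 11 ≤ 13  holds
C3: W + S = 9 + 12 = 21; 21 ≤ 24  holds
C4: min(12, 11) = 11  holds
C5: S + T = 12 + 4 = 16; 16 < 17  holds
C6: Y × U = 11 × 9 = 99  holds
C7: S × X = 12 × 17 = 204  holds
C8: W + V = 9 + 18 = 27; 27 ≥ 25  holds
C9: V + Z = 18 + 20 = 38; 38 ≤ 38  holds

Constraint 1 is violated.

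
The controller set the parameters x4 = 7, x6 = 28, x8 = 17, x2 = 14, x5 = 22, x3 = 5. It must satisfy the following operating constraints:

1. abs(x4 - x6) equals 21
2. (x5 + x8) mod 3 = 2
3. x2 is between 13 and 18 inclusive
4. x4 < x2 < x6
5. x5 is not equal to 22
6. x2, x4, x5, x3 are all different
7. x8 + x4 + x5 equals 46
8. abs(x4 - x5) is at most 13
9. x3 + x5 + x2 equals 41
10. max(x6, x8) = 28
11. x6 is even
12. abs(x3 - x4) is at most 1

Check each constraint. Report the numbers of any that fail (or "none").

1. abs(7 - 28) = 21 — OK.
2. x5 + x8 = 39; 39 mod 3 = 0, not 2 — violated.
3. x2 = 14 lies in [13, 18] — OK.
4. values 7 < 14 < 28 — OK.
5. x5 = 22, but 22 is required to differ — violated.
6. values 14, 7, 22, 5 are pairwise distinct — OK.
7. x8 + x4 + x5 = 17 + 7 + 22 = 46 — OK.
8. abs(7 - 22) = 15; 15 > 13, exceeds bound 13 — violated.
9. x3 + x5 + x2 = 5 + 22 + 14 = 41 — OK.
10. max(28, 17) = 28 — OK.
11. x6 = 28 is even — OK.
12. abs(5 - 7) = 2; 2 > 1, exceeds bound 1 — violated.

The assignment fails constraints 2, 5, 8, and 12.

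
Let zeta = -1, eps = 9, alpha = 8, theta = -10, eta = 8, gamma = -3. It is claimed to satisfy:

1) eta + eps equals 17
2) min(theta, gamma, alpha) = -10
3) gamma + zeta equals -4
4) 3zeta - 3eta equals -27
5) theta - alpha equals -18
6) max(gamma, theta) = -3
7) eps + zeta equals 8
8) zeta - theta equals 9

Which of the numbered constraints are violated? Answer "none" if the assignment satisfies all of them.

None — every constraint holds.

1) eta + eps = 8 + 9 = 17 — holds.
2) min(-10, -3, 8) = -10 — holds.
3) gamma + zeta = -3 + (-1) = -4 — holds.
4) 3zeta - 3eta = 3(-1) - 3(8) = -27 — holds.
5) theta - alpha = -10 - 8 = -18 — holds.
6) max(-3, -10) = -3 — holds.
7) eps + zeta = 9 + (-1) = 8 — holds.
8) zeta - theta = -1 - (-10) = 9 — holds.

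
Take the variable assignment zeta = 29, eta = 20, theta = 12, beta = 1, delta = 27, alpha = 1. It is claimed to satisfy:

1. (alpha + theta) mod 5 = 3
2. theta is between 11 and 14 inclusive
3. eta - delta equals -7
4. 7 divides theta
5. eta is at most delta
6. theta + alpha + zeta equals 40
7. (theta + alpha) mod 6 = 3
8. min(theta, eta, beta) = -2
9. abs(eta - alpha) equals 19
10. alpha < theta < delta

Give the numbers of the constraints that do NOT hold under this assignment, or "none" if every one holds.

Violated: 4, 6, 7, and 8.

1. alpha + theta = 13; 13 mod 5 = 3 — holds.
2. theta = 12 lies in [11, 14] — holds.
3. eta - delta = 20 - 27 = -7 — holds.
4. 12 = 7*1 + 5, so 7 does not divide 12 — fails.
5. eta = 20, delta = 27; 20 ≤ 27 — holds.
6. theta + alpha + zeta = 12 + 1 + 29 = 42, not 40 — fails.
7. theta + alpha = 13; 13 mod 6 = 1, not 3 — fails.
8. min(12, 20, 1) = 1, not -2 — fails.
9. abs(20 - 1) = 19 — holds.
10. values 1 < 12 < 27 — holds.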